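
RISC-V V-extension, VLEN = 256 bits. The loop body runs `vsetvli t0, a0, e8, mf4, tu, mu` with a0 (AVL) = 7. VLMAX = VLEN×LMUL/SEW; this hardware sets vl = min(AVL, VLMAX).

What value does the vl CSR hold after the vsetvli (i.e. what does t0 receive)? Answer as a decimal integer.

lanes per group: 256·1/4/8 = 8
vl = min(AVL, VLMAX) = min(7, 8) = 7

vl = 7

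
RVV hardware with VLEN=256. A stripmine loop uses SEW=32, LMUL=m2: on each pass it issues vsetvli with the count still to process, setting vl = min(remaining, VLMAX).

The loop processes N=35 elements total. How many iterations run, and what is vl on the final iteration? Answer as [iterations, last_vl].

lanes per group: 256·2/32 = 16
iterations = ceil(35/16) = 3; final-pass vl = 3

[iterations, last_vl] = [3, 3]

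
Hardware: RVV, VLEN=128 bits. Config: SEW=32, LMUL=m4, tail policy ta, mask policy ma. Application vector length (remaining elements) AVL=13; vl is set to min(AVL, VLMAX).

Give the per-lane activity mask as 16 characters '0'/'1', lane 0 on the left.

predicate = 1111111111111000

VLMAX = VLEN×LMUL/SEW = 128×4/32 = 16
vl ← min(13, 16) = 13
bits (lane 0 leftmost): 1111111111111000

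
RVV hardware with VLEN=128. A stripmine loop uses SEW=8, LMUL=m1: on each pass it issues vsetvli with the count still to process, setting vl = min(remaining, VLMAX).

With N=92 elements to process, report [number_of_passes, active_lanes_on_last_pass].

VLMAX = VLEN×LMUL/SEW = 128×1/8 = 16
N=92: ⌈92/16⌉ = 6 iters; last vl = 92 − 5×16 = 12

[iterations, last_vl] = [6, 12]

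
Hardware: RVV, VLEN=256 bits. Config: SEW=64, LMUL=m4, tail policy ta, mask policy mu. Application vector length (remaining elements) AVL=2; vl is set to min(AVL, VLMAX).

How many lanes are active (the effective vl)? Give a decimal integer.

VLMAX = VLEN×LMUL/SEW = 256×4/64 = 16
vl = min(AVL, VLMAX) = min(2, 16) = 2

vl = 2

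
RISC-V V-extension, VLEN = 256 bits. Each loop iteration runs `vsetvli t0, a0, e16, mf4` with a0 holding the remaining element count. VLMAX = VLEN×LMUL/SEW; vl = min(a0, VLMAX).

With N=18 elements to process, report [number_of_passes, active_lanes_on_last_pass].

VLMAX = (256 × 1/4) / 16 = 4 lanes
18 elements at 4/iter → 5 passes, remainder 2 on the last

[iterations, last_vl] = [5, 2]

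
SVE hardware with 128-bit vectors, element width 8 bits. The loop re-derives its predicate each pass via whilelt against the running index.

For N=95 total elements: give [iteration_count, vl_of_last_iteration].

[iterations, last_vl] = [6, 15]

lane count: 128 div 8 = 16
iterations = ceil(95/16) = 6; final-pass vl = 15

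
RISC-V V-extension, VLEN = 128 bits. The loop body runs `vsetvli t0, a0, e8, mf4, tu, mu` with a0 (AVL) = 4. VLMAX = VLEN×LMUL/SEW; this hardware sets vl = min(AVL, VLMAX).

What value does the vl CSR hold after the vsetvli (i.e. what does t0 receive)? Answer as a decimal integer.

vl = 4

lanes per group: 128·1/4/8 = 4
AVL=4 ≤ VLMAX=4, so vl = 4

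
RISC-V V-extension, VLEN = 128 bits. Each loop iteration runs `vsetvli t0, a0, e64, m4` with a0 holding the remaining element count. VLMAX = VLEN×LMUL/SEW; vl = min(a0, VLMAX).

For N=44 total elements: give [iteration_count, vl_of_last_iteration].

VLMAX = (128 × 4) / 64 = 8 lanes
N=44: ⌈44/8⌉ = 6 iters; last vl = 44 − 5×8 = 4

[iterations, last_vl] = [6, 4]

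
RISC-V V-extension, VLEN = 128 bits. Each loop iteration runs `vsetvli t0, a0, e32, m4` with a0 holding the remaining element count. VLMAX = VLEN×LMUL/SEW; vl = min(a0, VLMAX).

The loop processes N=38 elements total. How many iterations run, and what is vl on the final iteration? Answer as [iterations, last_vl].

[iterations, last_vl] = [3, 6]

lanes per group: 128·4/32 = 16
38 elements at 16/iter → 3 passes, remainder 6 on the last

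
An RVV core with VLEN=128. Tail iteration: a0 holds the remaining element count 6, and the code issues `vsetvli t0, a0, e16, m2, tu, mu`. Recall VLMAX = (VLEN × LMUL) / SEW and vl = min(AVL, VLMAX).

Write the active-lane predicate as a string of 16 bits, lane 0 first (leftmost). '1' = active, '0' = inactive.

VLMAX = (128 × 2) / 16 = 16 lanes
vl ← min(6, 16) = 6
bits (lane 0 leftmost): 1111110000000000

predicate = 1111110000000000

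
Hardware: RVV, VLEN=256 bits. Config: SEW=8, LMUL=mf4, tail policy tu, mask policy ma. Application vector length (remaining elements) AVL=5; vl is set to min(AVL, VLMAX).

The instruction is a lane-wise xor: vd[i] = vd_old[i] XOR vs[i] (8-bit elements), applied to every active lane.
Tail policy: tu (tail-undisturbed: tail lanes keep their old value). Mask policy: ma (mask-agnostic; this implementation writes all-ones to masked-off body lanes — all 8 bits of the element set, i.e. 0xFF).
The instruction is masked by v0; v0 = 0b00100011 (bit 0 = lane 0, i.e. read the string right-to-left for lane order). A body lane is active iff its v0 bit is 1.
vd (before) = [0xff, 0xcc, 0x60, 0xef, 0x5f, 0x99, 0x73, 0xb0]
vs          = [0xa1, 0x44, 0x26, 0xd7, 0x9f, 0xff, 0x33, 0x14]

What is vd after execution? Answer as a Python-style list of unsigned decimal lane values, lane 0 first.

vd = [94, 136, 255, 255, 255, 153, 115, 176]

VLMAX = VLEN×LMUL/SEW = 256×1/4/8 = 8
vl = min(AVL, VLMAX) = min(5, 8) = 5
lane  0: xor(0xff,0xa1) ⇒ 0x5e
lane  1: xor(0xcc,0x44) ⇒ 0x88
lane  2: mask-off/ones ⇒ 0xff
lane  3: mask-off/ones ⇒ 0xff
lane  4: mask-off/ones ⇒ 0xff
lane  5: tail/keep ⇒ 0x99
lane  6: tail/keep ⇒ 0x73
lane  7: tail/keep ⇒ 0xb0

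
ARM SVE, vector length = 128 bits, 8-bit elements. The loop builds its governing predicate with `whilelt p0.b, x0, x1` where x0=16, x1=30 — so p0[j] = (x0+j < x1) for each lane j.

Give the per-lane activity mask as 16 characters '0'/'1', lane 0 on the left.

predicate = 1111111111111100

lane count: 128 div 8 = 16
active while 16+j < 30, i.e. j ∈ [0,14) capped at 16 ⇒ 14
bits (lane 0 leftmost): 1111111111111100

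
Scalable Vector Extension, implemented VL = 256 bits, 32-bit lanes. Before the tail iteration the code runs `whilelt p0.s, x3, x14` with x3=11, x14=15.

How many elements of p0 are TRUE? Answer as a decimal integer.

256-bit reg / 32-bit elem → 8 lanes
active while 11+j < 15, i.e. j ∈ [0,4) capped at 8 ⇒ 4

vl = 4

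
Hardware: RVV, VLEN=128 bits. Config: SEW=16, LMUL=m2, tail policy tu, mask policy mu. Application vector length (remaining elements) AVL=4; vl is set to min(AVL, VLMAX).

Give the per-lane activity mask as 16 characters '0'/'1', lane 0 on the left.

predicate = 1111000000000000

VLMAX = VLEN×LMUL/SEW = 128×2/16 = 16
vl = min(AVL, VLMAX) = min(4, 16) = 4
bits (lane 0 leftmost): 1111000000000000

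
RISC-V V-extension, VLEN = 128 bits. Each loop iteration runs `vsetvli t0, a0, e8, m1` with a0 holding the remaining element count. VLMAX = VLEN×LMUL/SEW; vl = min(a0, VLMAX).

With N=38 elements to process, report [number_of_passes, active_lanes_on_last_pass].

VLMAX = VLEN×LMUL/SEW = 128×1/8 = 16
N=38: ⌈38/16⌉ = 3 iters; last vl = 38 − 2×16 = 6

[iterations, last_vl] = [3, 6]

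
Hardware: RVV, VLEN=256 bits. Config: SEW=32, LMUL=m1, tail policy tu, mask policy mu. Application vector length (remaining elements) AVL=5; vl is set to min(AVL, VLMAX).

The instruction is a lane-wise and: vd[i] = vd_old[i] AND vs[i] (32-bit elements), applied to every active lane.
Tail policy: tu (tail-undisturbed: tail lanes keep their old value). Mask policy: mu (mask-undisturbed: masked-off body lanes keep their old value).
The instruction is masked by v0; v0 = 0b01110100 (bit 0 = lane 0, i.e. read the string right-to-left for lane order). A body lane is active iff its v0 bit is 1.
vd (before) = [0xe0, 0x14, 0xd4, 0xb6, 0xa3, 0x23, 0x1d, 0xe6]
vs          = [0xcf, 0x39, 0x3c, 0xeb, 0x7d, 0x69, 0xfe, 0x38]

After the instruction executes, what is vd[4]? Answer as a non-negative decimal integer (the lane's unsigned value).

vd[4] = 33

VLMAX = (256 × 1) / 32 = 8 lanes
AVL=5 ≤ VLMAX=8, so vl = 5
vd[0] mask-off/keep -> 0xe0
vd[1] mask-off/keep -> 0x14
vd[2] and(0xd4,0x3c) -> 0x14
vd[3] mask-off/keep -> 0xb6
vd[4] and(0xa3,0x7d) -> 0x21
vd[5] tail/keep -> 0x23
vd[6] tail/keep -> 0x1d
vd[7] tail/keep -> 0xe6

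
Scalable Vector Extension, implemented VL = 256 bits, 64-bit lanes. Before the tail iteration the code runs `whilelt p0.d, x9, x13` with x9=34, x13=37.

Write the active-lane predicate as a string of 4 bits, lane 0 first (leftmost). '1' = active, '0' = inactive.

predicate = 1110

register lanes = 256/64 = 4
p0[j] = (34+j < 37); true for j=0..2 → 3 lanes set
bits (lane 0 leftmost): 1110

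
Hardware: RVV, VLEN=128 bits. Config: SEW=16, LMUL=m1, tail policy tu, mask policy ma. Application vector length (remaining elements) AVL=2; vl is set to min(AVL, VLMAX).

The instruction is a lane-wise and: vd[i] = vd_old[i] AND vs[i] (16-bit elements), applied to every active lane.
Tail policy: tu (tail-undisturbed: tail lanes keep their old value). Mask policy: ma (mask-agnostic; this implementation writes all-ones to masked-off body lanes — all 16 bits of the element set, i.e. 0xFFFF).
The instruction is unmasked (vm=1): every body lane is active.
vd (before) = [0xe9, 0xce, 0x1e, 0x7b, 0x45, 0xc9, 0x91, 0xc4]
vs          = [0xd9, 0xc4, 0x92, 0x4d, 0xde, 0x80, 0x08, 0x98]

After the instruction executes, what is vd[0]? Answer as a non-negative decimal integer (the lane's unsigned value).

vd[0] = 201

VLMAX = (128 × 1) / 16 = 8 lanes
vl ← min(2, 8) = 2
vd[0] and(0xe9,0xd9) -> 0xc9
vd[1] and(0xce,0xc4) -> 0xc4
vd[2] tail/keep -> 0x1e
vd[3] tail/keep -> 0x7b
vd[4] tail/keep -> 0x45
vd[5] tail/keep -> 0xc9
vd[6] tail/keep -> 0x91
vd[7] tail/keep -> 0xc4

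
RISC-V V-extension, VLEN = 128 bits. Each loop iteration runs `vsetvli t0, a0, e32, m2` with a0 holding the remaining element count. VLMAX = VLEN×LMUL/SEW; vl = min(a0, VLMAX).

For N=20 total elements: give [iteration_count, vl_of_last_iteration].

lanes per group: 128·2/32 = 8
N=20: ⌈20/8⌉ = 3 iters; last vl = 20 − 2×8 = 4

[iterations, last_vl] = [3, 4]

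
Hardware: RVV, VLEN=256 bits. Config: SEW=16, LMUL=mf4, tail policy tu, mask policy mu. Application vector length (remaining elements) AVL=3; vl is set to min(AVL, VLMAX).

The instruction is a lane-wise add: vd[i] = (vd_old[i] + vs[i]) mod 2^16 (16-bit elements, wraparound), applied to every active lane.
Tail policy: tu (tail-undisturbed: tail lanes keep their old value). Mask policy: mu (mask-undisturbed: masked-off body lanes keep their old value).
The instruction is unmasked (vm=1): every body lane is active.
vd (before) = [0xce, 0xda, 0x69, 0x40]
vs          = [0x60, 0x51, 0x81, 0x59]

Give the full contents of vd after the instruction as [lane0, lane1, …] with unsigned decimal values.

VLMAX = (256 × 1/4) / 16 = 4 lanes
AVL=3 ≤ VLMAX=4, so vl = 3
[0] add(0xce,0x60) = 0x12e
[1] add(0xda,0x51) = 0x12b
[2] add(0x69,0x81) = 0xea
[3] tail/keep = 0x40

vd = [302, 299, 234, 64]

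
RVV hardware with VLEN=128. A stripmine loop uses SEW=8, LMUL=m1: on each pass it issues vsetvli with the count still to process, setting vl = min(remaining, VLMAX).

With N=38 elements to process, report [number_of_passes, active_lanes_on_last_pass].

lanes per group: 128·1/8 = 16
N=38: ⌈38/16⌉ = 3 iters; last vl = 38 − 2×16 = 6

[iterations, last_vl] = [3, 6]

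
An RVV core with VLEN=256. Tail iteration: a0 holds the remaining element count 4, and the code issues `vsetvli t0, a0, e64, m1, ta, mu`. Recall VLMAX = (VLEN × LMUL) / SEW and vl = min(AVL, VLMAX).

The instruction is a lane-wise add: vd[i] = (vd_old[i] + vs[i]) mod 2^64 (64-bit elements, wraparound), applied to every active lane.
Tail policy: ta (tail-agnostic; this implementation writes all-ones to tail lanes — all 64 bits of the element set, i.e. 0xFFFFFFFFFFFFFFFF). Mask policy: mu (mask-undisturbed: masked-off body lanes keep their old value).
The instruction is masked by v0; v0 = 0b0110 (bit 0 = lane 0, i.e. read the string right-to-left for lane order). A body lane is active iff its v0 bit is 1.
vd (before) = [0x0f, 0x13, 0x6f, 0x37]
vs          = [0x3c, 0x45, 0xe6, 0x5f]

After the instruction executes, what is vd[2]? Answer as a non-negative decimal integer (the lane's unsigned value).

lanes per group: 256·1/64 = 4
vl = min(AVL, VLMAX) = min(4, 4) = 4
  i=0: mask-off/keep → 15
  i=1: add(0x13,0x45) → 88
  i=2: add(0x6f,0xe6) → 341
  i=3: mask-off/keep → 55

vd[2] = 341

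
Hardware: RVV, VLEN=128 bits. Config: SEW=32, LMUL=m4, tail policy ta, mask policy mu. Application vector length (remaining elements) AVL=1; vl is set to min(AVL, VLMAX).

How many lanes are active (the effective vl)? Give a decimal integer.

lanes per group: 128·4/32 = 16
vl = min(AVL, VLMAX) = min(1, 16) = 1

vl = 1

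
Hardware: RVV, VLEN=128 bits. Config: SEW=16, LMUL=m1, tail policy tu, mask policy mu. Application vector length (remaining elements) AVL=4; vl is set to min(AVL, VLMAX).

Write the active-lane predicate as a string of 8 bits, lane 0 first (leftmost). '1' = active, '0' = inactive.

VLMAX = VLEN×LMUL/SEW = 128×1/16 = 8
AVL=4 ≤ VLMAX=8, so vl = 4
bits (lane 0 leftmost): 11110000

predicate = 11110000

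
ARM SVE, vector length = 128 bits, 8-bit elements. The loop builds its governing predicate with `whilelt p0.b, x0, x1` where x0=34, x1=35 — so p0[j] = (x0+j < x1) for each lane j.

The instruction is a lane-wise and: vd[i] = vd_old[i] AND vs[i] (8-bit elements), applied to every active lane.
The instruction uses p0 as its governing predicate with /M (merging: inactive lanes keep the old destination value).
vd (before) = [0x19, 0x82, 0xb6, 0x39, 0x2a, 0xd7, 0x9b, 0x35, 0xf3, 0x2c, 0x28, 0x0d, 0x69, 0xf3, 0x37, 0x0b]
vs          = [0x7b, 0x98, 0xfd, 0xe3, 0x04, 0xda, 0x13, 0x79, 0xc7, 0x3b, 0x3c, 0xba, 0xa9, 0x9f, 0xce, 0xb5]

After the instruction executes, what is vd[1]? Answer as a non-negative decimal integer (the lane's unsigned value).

lane count: 128 div 8 = 16
whilelt: lane j active iff 34+j < 35 → j < 1 → 1 active
vd[0] and(0x19,0x7b) -> 0x19
vd[1] tail/keep -> 0x82
vd[2] tail/keep -> 0xb6
vd[3] tail/keep -> 0x39
vd[4] tail/keep -> 0x2a
vd[5] tail/keep -> 0xd7
vd[6] tail/keep -> 0x9b
vd[7] tail/keep -> 0x35
vd[8] tail/keep -> 0xf3
vd[9] tail/keep -> 0x2c
vd[10] tail/keep -> 0x28
vd[11] tail/keep -> 0x0d
vd[12] tail/keep -> 0x69
vd[13] tail/keep -> 0xf3
vd[14] tail/keep -> 0x37
vd[15] tail/keep -> 0x0b

vd[1] = 130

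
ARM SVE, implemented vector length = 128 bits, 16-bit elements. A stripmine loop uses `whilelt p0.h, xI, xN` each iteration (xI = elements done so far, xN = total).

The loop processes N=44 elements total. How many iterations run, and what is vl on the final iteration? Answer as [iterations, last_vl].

register lanes = 128/16 = 8
iterations = ceil(44/8) = 6; final-pass vl = 4

[iterations, last_vl] = [6, 4]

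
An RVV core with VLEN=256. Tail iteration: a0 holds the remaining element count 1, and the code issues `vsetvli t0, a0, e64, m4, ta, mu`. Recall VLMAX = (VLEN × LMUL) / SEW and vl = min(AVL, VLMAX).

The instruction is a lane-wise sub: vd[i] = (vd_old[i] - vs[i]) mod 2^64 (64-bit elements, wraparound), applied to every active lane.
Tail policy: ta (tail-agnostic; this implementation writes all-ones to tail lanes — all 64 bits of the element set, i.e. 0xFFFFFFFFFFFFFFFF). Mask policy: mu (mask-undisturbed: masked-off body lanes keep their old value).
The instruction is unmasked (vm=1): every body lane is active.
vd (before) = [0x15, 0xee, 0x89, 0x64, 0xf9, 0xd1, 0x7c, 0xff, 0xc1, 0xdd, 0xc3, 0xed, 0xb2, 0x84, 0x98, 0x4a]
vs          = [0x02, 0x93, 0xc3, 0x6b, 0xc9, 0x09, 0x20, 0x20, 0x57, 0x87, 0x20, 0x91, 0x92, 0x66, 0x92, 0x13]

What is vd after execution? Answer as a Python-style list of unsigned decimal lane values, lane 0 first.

lanes per group: 256·4/64 = 16
vl ← min(1, 16) = 1
[0] sub(0x15,0x02) = 0x13
[1] tail/ones = 0xffffffffffffffff
[2] tail/ones = 0xffffffffffffffff
[3] tail/ones = 0xffffffffffffffff
[4] tail/ones = 0xffffffffffffffff
[5] tail/ones = 0xffffffffffffffff
[6] tail/ones = 0xffffffffffffffff
[7] tail/ones = 0xffffffffffffffff
[8] tail/ones = 0xffffffffffffffff
[9] tail/ones = 0xffffffffffffffff
[10] tail/ones = 0xffffffffffffffff
[11] tail/ones = 0xffffffffffffffff
[12] tail/ones = 0xffffffffffffffff
[13] tail/ones = 0xffffffffffffffff
[14] tail/ones = 0xffffffffffffffff
[15] tail/ones = 0xffffffffffffffff

vd = [19, 18446744073709551615, 18446744073709551615, 18446744073709551615, 18446744073709551615, 18446744073709551615, 18446744073709551615, 18446744073709551615, 18446744073709551615, 18446744073709551615, 18446744073709551615, 18446744073709551615, 18446744073709551615, 18446744073709551615, 18446744073709551615, 18446744073709551615]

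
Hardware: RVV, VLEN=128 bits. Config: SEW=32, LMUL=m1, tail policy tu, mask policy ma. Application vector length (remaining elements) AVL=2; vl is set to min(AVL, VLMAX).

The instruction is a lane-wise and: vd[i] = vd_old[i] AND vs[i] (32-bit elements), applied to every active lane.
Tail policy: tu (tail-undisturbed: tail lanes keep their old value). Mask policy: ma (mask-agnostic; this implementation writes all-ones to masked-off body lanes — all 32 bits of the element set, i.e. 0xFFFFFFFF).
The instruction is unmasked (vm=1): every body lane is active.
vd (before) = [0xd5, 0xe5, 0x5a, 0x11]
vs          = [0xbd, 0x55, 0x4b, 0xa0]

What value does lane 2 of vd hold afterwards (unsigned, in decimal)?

vd[2] = 90

lanes per group: 128·1/32 = 4
vl ← min(2, 4) = 2
  i=0: and(0xd5,0xbd) → 149
  i=1: and(0xe5,0x55) → 69
  i=2: tail/keep → 90
  i=3: tail/keep → 17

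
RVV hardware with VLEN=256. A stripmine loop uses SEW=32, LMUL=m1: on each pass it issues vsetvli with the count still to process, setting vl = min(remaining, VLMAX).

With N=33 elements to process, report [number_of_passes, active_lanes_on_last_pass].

VLMAX = VLEN×LMUL/SEW = 256×1/32 = 8
33 elements at 8/iter → 5 passes, remainder 1 on the last

[iterations, last_vl] = [5, 1]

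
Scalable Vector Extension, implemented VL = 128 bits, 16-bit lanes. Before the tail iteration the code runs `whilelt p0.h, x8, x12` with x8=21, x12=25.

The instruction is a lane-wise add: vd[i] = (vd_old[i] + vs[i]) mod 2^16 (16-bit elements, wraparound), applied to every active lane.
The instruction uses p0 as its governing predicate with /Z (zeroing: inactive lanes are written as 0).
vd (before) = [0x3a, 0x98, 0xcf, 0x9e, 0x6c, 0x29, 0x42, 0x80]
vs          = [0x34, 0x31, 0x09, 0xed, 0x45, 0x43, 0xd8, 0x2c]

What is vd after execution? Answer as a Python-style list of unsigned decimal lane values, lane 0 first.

128-bit reg / 16-bit elem → 8 lanes
whilelt: lane j active iff 21+j < 25 → j < 4 → 4 active
[0] add(0x3a,0x34) = 0x6e
[1] add(0x98,0x31) = 0xc9
[2] add(0xcf,0x09) = 0xd8
[3] add(0x9e,0xed) = 0x18b
[4] tail/zero = 0x00
[5] tail/zero = 0x00
[6] tail/zero = 0x00
[7] tail/zero = 0x00

vd = [110, 201, 216, 395, 0, 0, 0, 0]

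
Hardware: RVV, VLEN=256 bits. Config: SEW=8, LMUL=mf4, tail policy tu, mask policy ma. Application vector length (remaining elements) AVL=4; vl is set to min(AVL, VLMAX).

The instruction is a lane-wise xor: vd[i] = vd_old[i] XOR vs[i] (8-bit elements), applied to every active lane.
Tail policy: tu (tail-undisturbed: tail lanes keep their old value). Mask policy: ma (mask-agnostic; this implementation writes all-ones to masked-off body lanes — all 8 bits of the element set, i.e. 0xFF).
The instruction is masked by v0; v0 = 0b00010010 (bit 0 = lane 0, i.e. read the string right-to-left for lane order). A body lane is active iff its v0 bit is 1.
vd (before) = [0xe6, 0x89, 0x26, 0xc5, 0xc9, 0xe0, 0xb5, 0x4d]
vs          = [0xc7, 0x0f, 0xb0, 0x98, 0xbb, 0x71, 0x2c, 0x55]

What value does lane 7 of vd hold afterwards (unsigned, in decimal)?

vd[7] = 77

lanes per group: 256·1/4/8 = 8
vl ← min(4, 8) = 4
lane  0: mask-off/ones ⇒ 0xff
lane  1: xor(0x89,0x0f) ⇒ 0x86
lane  2: mask-off/ones ⇒ 0xff
lane  3: mask-off/ones ⇒ 0xff
lane  4: tail/keep ⇒ 0xc9
lane  5: tail/keep ⇒ 0xe0
lane  6: tail/keep ⇒ 0xb5
lane  7: tail/keep ⇒ 0x4d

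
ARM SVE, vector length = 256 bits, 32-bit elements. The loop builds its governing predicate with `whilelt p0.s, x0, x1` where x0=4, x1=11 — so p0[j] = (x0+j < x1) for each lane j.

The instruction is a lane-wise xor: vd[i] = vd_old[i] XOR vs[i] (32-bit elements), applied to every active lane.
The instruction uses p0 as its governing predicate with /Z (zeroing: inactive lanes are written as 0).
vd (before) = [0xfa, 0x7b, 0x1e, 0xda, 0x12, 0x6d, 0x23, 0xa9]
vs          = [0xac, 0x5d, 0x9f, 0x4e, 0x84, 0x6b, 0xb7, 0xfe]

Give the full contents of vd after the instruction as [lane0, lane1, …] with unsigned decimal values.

vd = [86, 38, 129, 148, 150, 6, 148, 0]

lane count: 256 div 32 = 8
p0[j] = (4+j < 11); true for j=0..6 → 7 lanes set
lane  0: xor(0xfa,0xac) ⇒ 0x56
lane  1: xor(0x7b,0x5d) ⇒ 0x26
lane  2: xor(0x1e,0x9f) ⇒ 0x81
lane  3: xor(0xda,0x4e) ⇒ 0x94
lane  4: xor(0x12,0x84) ⇒ 0x96
lane  5: xor(0x6d,0x6b) ⇒ 0x06
lane  6: xor(0x23,0xb7) ⇒ 0x94
lane  7: tail/zero ⇒ 0x00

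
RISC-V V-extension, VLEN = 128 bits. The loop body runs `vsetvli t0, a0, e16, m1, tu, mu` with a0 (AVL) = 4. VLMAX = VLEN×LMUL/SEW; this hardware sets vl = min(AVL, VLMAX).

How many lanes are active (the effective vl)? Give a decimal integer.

VLMAX = VLEN×LMUL/SEW = 128×1/16 = 8
vl = min(AVL, VLMAX) = min(4, 8) = 4

vl = 4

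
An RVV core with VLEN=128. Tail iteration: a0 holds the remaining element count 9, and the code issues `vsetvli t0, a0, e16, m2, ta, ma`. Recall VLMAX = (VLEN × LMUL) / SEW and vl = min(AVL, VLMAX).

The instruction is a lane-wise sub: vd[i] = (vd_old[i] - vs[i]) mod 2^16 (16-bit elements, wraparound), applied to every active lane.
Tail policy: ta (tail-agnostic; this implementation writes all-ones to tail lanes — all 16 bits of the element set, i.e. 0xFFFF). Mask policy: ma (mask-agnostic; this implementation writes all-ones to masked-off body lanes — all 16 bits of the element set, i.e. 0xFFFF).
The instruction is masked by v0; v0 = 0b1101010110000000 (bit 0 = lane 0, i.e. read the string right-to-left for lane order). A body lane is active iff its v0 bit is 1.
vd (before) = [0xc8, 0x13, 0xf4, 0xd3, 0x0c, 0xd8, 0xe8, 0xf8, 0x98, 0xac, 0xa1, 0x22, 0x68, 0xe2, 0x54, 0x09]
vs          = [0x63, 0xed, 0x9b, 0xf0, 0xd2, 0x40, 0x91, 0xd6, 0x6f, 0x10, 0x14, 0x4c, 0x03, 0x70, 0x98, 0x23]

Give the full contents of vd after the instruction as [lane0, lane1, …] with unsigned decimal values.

vd = [65535, 65535, 65535, 65535, 65535, 65535, 65535, 34, 41, 65535, 65535, 65535, 65535, 65535, 65535, 65535]

lanes per group: 128·2/16 = 16
AVL=9 ≤ VLMAX=16, so vl = 9
[0] mask-off/ones = 0xffff
[1] mask-off/ones = 0xffff
[2] mask-off/ones = 0xffff
[3] mask-off/ones = 0xffff
[4] mask-off/ones = 0xffff
[5] mask-off/ones = 0xffff
[6] mask-off/ones = 0xffff
[7] sub(0xf8,0xd6) = 0x22
[8] sub(0x98,0x6f) = 0x29
[9] tail/ones = 0xffff
[10] tail/ones = 0xffff
[11] tail/ones = 0xffff
[12] tail/ones = 0xffff
[13] tail/ones = 0xffff
[14] tail/ones = 0xffff
[15] tail/ones = 0xffff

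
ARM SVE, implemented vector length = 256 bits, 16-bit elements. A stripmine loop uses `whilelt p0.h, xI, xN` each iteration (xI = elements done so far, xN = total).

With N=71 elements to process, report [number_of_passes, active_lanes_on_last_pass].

lane count: 256 div 16 = 16
N=71: ⌈71/16⌉ = 5 iters; last vl = 71 − 4×16 = 7

[iterations, last_vl] = [5, 7]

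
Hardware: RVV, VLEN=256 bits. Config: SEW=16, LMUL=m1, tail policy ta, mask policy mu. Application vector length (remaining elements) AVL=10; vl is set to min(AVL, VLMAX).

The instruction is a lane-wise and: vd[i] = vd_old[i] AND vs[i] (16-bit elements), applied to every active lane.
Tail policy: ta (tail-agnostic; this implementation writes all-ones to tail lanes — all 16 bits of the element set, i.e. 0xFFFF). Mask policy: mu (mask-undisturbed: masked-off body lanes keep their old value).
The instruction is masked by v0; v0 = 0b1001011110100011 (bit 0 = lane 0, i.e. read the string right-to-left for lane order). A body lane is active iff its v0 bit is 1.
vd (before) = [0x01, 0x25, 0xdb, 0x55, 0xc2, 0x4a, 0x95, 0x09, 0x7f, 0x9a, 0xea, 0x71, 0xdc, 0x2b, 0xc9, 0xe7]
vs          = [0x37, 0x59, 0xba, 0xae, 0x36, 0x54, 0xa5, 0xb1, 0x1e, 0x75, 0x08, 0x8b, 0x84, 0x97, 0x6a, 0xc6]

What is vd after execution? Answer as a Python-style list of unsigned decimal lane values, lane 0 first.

lanes per group: 256·1/16 = 16
vl ← min(10, 16) = 10
[0] and(0x01,0x37) = 0x01
[1] and(0x25,0x59) = 0x01
[2] mask-off/keep = 0xdb
[3] mask-off/keep = 0x55
[4] mask-off/keep = 0xc2
[5] and(0x4a,0x54) = 0x40
[6] mask-off/keep = 0x95
[7] and(0x09,0xb1) = 0x01
[8] and(0x7f,0x1e) = 0x1e
[9] and(0x9a,0x75) = 0x10
[10] tail/ones = 0xffff
[11] tail/ones = 0xffff
[12] tail/ones = 0xffff
[13] tail/ones = 0xffff
[14] tail/ones = 0xffff
[15] tail/ones = 0xffff

vd = [1, 1, 219, 85, 194, 64, 149, 1, 30, 16, 65535, 65535, 65535, 65535, 65535, 65535]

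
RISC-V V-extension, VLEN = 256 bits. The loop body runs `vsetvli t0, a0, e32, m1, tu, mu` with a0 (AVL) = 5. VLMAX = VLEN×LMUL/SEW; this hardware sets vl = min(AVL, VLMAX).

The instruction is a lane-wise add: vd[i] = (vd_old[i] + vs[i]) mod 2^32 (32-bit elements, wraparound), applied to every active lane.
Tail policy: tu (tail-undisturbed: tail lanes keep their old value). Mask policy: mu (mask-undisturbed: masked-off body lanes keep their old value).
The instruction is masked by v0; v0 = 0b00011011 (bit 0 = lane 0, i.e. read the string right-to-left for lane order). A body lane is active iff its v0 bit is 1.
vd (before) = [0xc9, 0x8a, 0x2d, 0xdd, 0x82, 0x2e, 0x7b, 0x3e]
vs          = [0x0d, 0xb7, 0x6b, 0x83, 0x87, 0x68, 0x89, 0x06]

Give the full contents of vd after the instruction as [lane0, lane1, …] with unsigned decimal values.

lanes per group: 256·1/32 = 8
vl ← min(5, 8) = 5
  i=0: add(0xc9,0x0d) → 214
  i=1: add(0x8a,0xb7) → 321
  i=2: mask-off/keep → 45
  i=3: add(0xdd,0x83) → 352
  i=4: add(0x82,0x87) → 265
  i=5: tail/keep → 46
  i=6: tail/keep → 123
  i=7: tail/keep → 62

vd = [214, 321, 45, 352, 265, 46, 123, 62]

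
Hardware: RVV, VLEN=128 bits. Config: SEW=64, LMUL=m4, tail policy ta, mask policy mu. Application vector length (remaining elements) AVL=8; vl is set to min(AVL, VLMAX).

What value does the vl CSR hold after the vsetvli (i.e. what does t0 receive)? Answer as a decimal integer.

vl = 8

lanes per group: 128·4/64 = 8
vl ← min(8, 8) = 8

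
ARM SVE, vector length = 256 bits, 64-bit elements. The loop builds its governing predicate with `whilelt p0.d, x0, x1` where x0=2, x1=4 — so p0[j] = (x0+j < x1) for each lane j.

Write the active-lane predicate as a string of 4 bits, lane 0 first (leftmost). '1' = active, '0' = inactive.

predicate = 1100

register lanes = 256/64 = 4
whilelt: lane j active iff 2+j < 4 → j < 2 → 2 active
bits (lane 0 leftmost): 1100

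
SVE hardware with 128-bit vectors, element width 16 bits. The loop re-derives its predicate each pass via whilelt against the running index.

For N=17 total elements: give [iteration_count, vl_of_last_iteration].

[iterations, last_vl] = [3, 1]

lane count: 128 div 16 = 8
17 elements at 8/iter → 3 passes, remainder 1 on the last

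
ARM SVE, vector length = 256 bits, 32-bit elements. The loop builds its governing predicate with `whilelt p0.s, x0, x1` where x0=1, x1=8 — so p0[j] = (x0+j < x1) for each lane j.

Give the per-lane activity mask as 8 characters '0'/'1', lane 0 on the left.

predicate = 11111110

256-bit reg / 32-bit elem → 8 lanes
active while 1+j < 8, i.e. j ∈ [0,7) capped at 8 ⇒ 7
bits (lane 0 leftmost): 11111110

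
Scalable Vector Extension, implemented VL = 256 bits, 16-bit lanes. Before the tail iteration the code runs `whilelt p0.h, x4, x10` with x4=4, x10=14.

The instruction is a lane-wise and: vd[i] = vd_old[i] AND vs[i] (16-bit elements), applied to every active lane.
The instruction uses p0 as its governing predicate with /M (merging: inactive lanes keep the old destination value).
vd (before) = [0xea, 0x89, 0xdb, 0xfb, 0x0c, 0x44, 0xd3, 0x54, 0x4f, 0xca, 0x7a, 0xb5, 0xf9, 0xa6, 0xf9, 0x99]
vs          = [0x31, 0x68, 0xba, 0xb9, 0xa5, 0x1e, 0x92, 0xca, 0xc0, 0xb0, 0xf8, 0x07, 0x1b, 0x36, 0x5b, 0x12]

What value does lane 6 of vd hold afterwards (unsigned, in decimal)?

vd[6] = 146

256-bit reg / 16-bit elem → 16 lanes
whilelt: lane j active iff 4+j < 14 → j < 10 → 10 active
vd[0] and(0xea,0x31) -> 0x20
vd[1] and(0x89,0x68) -> 0x08
vd[2] and(0xdb,0xba) -> 0x9a
vd[3] and(0xfb,0xb9) -> 0xb9
vd[4] and(0x0c,0xa5) -> 0x04
vd[5] and(0x44,0x1e) -> 0x04
vd[6] and(0xd3,0x92) -> 0x92
vd[7] and(0x54,0xca) -> 0x40
vd[8] and(0x4f,0xc0) -> 0x40
vd[9] and(0xca,0xb0) -> 0x80
vd[10] tail/keep -> 0x7a
vd[11] tail/keep -> 0xb5
vd[12] tail/keep -> 0xf9
vd[13] tail/keep -> 0xa6
vd[14] tail/keep -> 0xf9
vd[15] tail/keep -> 0x99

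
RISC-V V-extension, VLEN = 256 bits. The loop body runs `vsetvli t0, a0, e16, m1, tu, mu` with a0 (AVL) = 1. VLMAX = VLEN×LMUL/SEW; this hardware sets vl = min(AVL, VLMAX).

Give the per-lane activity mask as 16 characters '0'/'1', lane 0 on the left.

VLMAX = (256 × 1) / 16 = 16 lanes
vl ← min(1, 16) = 1
bits (lane 0 leftmost): 1000000000000000

predicate = 1000000000000000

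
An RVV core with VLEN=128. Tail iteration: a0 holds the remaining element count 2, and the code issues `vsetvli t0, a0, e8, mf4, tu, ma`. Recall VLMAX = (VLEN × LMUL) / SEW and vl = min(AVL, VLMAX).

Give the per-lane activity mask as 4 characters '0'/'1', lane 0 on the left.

VLMAX = VLEN×LMUL/SEW = 128×1/4/8 = 4
AVL=2 ≤ VLMAX=4, so vl = 2
bits (lane 0 leftmost): 1100

predicate = 1100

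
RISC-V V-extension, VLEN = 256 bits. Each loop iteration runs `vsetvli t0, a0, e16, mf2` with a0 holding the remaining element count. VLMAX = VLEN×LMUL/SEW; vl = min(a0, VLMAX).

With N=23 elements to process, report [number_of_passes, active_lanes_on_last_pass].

[iterations, last_vl] = [3, 7]

VLMAX = VLEN×LMUL/SEW = 256×1/2/16 = 8
N=23: ⌈23/8⌉ = 3 iters; last vl = 23 − 2×8 = 7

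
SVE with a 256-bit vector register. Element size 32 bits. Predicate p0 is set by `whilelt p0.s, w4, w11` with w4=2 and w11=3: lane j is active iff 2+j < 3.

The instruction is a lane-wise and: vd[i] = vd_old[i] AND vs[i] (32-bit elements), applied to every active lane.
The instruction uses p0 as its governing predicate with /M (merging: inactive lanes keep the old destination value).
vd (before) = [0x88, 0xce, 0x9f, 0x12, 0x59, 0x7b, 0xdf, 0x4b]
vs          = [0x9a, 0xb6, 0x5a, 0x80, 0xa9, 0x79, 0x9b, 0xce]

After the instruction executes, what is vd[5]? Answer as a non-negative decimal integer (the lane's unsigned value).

256-bit reg / 32-bit elem → 8 lanes
whilelt: lane j active iff 2+j < 3 → j < 1 → 1 active
vd[0] and(0x88,0x9a) -> 0x88
vd[1] tail/keep -> 0xce
vd[2] tail/keep -> 0x9f
vd[3] tail/keep -> 0x12
vd[4] tail/keep -> 0x59
vd[5] tail/keep -> 0x7b
vd[6] tail/keep -> 0xdf
vd[7] tail/keep -> 0x4b

vd[5] = 123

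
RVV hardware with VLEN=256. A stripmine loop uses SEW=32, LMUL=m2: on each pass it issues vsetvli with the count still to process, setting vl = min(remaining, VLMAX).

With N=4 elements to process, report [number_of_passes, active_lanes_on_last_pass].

[iterations, last_vl] = [1, 4]

VLMAX = (256 × 2) / 32 = 16 lanes
iterations = ceil(4/16) = 1; final-pass vl = 4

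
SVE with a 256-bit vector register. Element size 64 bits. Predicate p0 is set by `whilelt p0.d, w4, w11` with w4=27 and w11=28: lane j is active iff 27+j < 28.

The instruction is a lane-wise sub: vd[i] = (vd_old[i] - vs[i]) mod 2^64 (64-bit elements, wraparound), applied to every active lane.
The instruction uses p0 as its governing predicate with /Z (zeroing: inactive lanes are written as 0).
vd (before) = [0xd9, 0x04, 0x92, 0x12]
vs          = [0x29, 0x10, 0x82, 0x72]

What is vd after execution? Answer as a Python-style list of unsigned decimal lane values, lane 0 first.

lane count: 256 div 64 = 4
active while 27+j < 28, i.e. j ∈ [0,1) capped at 4 ⇒ 1
lane  0: sub(0xd9,0x29) ⇒ 0xb0
lane  1: tail/zero ⇒ 0x00
lane  2: tail/zero ⇒ 0x00
lane  3: tail/zero ⇒ 0x00

vd = [176, 0, 0, 0]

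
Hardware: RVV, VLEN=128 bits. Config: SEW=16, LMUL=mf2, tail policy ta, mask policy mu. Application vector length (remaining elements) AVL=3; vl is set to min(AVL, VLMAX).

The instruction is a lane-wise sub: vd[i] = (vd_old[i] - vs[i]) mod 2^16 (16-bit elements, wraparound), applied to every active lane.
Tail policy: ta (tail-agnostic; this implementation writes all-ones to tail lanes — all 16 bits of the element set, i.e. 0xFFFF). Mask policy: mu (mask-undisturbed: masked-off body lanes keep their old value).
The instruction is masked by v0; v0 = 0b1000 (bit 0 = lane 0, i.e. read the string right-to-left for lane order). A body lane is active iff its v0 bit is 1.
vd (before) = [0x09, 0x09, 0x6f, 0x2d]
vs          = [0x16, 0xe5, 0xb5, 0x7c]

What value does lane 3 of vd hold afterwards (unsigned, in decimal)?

lanes per group: 128·1/2/16 = 4
vl = min(AVL, VLMAX) = min(3, 4) = 3
  i=0: mask-off/keep → 9
  i=1: mask-off/keep → 9
  i=2: mask-off/keep → 111
  i=3: tail/ones → 65535

vd[3] = 65535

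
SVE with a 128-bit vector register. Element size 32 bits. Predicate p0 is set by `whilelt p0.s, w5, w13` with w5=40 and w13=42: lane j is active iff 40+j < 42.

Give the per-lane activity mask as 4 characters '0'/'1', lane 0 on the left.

lane count: 128 div 32 = 4
p0[j] = (40+j < 42); true for j=0..1 → 2 lanes set
bits (lane 0 leftmost): 1100

predicate = 1100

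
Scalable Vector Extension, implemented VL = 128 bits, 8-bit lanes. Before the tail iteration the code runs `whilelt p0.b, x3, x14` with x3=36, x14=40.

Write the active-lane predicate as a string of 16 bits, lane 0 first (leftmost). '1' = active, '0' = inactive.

128-bit reg / 8-bit elem → 16 lanes
whilelt: lane j active iff 36+j < 40 → j < 4 → 4 active
bits (lane 0 leftmost): 1111000000000000

predicate = 1111000000000000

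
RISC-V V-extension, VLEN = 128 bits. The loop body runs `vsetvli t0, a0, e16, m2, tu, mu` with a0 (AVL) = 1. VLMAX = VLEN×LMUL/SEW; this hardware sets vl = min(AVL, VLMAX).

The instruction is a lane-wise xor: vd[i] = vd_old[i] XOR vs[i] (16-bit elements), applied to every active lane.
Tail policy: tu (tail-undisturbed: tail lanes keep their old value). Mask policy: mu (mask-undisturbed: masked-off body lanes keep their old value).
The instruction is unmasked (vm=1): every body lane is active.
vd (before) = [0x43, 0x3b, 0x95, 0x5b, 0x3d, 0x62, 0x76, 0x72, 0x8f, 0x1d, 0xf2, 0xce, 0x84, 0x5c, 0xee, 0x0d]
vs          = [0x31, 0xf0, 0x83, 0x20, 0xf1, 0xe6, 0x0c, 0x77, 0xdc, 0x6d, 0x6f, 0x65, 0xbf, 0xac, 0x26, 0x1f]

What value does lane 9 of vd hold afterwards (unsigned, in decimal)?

vd[9] = 29

VLMAX = (128 × 2) / 16 = 16 lanes
vl = min(AVL, VLMAX) = min(1, 16) = 1
  i=0: xor(0x43,0x31) → 114
  i=1: tail/keep → 59
  i=2: tail/keep → 149
  i=3: tail/keep → 91
  i=4: tail/keep → 61
  i=5: tail/keep → 98
  i=6: tail/keep → 118
  i=7: tail/keep → 114
  i=8: tail/keep → 143
  i=9: tail/keep → 29
  i=10: tail/keep → 242
  i=11: tail/keep → 206
  i=12: tail/keep → 132
  i=13: tail/keep → 92
  i=14: tail/keep → 238
  i=15: tail/keep → 13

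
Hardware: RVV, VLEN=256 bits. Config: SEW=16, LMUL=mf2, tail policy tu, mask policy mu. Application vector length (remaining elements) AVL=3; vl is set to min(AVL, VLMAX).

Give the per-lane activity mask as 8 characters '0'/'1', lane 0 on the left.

VLMAX = (256 × 1/2) / 16 = 8 lanes
vl ← min(3, 8) = 3
bits (lane 0 leftmost): 11100000

predicate = 11100000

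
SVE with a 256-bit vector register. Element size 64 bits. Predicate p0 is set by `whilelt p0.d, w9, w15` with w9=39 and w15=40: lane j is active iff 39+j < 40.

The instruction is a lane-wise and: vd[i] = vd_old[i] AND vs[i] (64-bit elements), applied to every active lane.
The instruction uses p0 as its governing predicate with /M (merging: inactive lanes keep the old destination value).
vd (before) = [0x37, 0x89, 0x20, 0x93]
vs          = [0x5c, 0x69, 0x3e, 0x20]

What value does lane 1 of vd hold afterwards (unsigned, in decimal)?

vd[1] = 137

lane count: 256 div 64 = 4
active while 39+j < 40, i.e. j ∈ [0,1) capped at 4 ⇒ 1
  i=0: and(0x37,0x5c) → 20
  i=1: tail/keep → 137
  i=2: tail/keep → 32
  i=3: tail/keep → 147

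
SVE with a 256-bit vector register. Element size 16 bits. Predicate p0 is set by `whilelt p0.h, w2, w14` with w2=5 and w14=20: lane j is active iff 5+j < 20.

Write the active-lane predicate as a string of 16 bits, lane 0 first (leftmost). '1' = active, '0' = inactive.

predicate = 1111111111111110

register lanes = 256/16 = 16
whilelt: lane j active iff 5+j < 20 → j < 15 → 15 active
bits (lane 0 leftmost): 1111111111111110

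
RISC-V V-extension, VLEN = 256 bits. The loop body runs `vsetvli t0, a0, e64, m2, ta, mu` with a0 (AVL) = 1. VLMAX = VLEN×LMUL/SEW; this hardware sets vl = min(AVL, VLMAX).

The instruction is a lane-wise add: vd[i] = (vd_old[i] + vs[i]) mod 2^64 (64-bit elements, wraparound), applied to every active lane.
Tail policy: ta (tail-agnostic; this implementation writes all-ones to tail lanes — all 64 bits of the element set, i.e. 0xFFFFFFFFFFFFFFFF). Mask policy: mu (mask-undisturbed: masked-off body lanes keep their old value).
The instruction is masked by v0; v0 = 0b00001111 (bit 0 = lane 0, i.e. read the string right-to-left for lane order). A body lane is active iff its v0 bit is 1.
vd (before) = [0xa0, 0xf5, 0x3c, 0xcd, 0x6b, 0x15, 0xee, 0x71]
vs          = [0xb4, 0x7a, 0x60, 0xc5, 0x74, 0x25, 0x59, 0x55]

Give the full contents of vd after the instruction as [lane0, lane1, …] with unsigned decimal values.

vd = [340, 18446744073709551615, 18446744073709551615, 18446744073709551615, 18446744073709551615, 18446744073709551615, 18446744073709551615, 18446744073709551615]

VLMAX = (256 × 2) / 64 = 8 lanes
vl ← min(1, 8) = 1
[0] add(0xa0,0xb4) = 0x154
[1] tail/ones = 0xffffffffffffffff
[2] tail/ones = 0xffffffffffffffff
[3] tail/ones = 0xffffffffffffffff
[4] tail/ones = 0xffffffffffffffff
[5] tail/ones = 0xffffffffffffffff
[6] tail/ones = 0xffffffffffffffff
[7] tail/ones = 0xffffffffffffffff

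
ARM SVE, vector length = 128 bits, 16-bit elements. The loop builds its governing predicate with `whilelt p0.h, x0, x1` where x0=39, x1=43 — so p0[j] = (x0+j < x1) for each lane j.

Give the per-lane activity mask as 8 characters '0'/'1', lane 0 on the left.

lane count: 128 div 16 = 8
whilelt: lane j active iff 39+j < 43 → j < 4 → 4 active
bits (lane 0 leftmost): 11110000

predicate = 11110000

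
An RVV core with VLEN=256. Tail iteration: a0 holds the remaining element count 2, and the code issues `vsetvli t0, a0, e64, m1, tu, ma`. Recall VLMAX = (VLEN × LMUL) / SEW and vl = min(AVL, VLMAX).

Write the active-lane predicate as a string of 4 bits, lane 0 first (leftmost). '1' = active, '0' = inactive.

lanes per group: 256·1/64 = 4
vl ← min(2, 4) = 2
bits (lane 0 leftmost): 1100

predicate = 1100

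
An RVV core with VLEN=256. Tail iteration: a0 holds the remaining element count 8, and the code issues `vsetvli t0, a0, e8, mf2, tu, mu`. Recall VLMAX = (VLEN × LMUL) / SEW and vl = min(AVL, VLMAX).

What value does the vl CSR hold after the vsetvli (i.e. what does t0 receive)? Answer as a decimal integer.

vl = 8

VLMAX = VLEN×LMUL/SEW = 256×1/2/8 = 16
vl = min(AVL, VLMAX) = min(8, 16) = 8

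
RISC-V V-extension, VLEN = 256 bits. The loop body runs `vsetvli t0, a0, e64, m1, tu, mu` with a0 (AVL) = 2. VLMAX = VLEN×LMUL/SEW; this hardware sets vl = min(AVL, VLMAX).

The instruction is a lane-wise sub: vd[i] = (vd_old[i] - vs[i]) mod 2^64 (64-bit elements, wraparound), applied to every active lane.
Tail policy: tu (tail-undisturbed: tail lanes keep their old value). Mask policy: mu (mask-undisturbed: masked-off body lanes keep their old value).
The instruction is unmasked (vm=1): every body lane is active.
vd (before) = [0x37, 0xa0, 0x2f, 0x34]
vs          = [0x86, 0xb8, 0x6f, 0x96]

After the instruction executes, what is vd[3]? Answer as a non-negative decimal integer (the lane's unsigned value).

VLMAX = (256 × 1) / 64 = 4 lanes
vl = min(AVL, VLMAX) = min(2, 4) = 2
  i=0: sub(0x37,0x86) → 18446744073709551537
  i=1: sub(0xa0,0xb8) → 18446744073709551592
  i=2: tail/keep → 47
  i=3: tail/keep → 52

vd[3] = 52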